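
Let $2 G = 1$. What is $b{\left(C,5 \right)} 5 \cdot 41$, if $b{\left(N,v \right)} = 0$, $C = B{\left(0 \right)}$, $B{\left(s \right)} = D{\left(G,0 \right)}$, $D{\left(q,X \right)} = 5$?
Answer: $0$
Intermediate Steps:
$G = \frac{1}{2}$ ($G = \frac{1}{2} \cdot 1 = \frac{1}{2} \approx 0.5$)
$B{\left(s \right)} = 5$
$C = 5$
$b{\left(C,5 \right)} 5 \cdot 41 = 0 \cdot 5 \cdot 41 = 0 \cdot 41 = 0$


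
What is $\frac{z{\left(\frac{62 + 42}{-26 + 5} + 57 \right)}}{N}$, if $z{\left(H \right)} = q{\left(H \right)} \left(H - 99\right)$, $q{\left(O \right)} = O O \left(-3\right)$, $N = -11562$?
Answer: $- \frac{588961957}{17845947} \approx -33.003$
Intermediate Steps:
$q{\left(O \right)} = - 3 O^{2}$ ($q{\left(O \right)} = O^{2} \left(-3\right) = - 3 O^{2}$)
$z{\left(H \right)} = - 3 H^{2} \left(-99 + H\right)$ ($z{\left(H \right)} = - 3 H^{2} \left(H - 99\right) = - 3 H^{2} \left(-99 + H\right)$)
$\frac{z{\left(\frac{62 + 42}{-26 + 5} + 57 \right)}}{N} = \frac{3 \left(\frac{62 + 42}{-26 + 5} + 57\right)^{2} \left(99 - \left(\frac{62 + 42}{-26 + 5} + 57\right)\right)}{-11562} = 3 \left(\frac{104}{-21} + 57\right)^{2} \left(99 - \left(\frac{104}{-21} + 57\right)\right) \left(- \frac{1}{11562}\right) = 3 \left(104 \left(- \frac{1}{21}\right) + 57\right)^{2} \left(99 - \left(104 \left(- \frac{1}{21}\right) + 57\right)\right) \left(- \frac{1}{11562}\right) = 3 \left(- \frac{104}{21} + 57\right)^{2} \left(99 - \left(- \frac{104}{21} + 57\right)\right) \left(- \frac{1}{11562}\right) = 3 \left(\frac{1093}{21}\right)^{2} \left(99 - \frac{1093}{21}\right) \left(- \frac{1}{11562}\right) = 3 \cdot \frac{1194649}{441} \left(99 - \frac{1093}{21}\right) \left(- \frac{1}{11562}\right) = 3 \cdot \frac{1194649}{441} \cdot \frac{986}{21} \left(- \frac{1}{11562}\right) = \frac{1177923914}{3087} \left(- \frac{1}{11562}\right) = - \frac{588961957}{17845947}$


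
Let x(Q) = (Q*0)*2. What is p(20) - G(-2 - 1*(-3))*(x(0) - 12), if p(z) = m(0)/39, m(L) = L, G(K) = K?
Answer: 12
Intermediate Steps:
x(Q) = 0 (x(Q) = 0*2 = 0)
p(z) = 0 (p(z) = 0/39 = 0*(1/39) = 0)
p(20) - G(-2 - 1*(-3))*(x(0) - 12) = 0 - (-2 - 1*(-3))*(0 - 12) = 0 - (-2 + 3)*(-12) = 0 - (-12) = 0 - 1*(-12) = 0 + 12 = 12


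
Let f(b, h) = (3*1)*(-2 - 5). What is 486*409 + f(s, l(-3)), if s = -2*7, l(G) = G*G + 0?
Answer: 198753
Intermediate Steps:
l(G) = G² (l(G) = G² + 0 = G²)
s = -14
f(b, h) = -21 (f(b, h) = 3*(-7) = -21)
486*409 + f(s, l(-3)) = 486*409 - 21 = 198774 - 21 = 198753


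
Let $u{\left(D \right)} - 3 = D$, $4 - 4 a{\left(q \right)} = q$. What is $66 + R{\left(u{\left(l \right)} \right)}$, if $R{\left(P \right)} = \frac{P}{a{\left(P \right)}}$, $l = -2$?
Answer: $\frac{202}{3} \approx 67.333$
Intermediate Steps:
$a{\left(q \right)} = 1 - \frac{q}{4}$
$u{\left(D \right)} = 3 + D$
$R{\left(P \right)} = \frac{P}{1 - \frac{P}{4}}$
$66 + R{\left(u{\left(l \right)} \right)} = 66 - \frac{4 \left(3 - 2\right)}{-4 + \left(3 - 2\right)} = 66 - \frac{4}{-4 + 1} = 66 - \frac{4}{-3} = 66 - 4 \left(- \frac{1}{3}\right) = 66 + \frac{4}{3} = \frac{202}{3}$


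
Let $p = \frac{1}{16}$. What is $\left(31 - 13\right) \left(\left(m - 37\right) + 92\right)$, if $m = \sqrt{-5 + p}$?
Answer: $990 + \frac{9 i \sqrt{79}}{2} \approx 990.0 + 39.997 i$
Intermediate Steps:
$p = \frac{1}{16} \approx 0.0625$
$m = \frac{i \sqrt{79}}{4}$ ($m = \sqrt{-5 + \frac{1}{16}} = \sqrt{- \frac{79}{16}} = \frac{i \sqrt{79}}{4} \approx 2.222 i$)
$\left(31 - 13\right) \left(\left(m - 37\right) + 92\right) = \left(31 - 13\right) \left(\left(\frac{i \sqrt{79}}{4} - 37\right) + 92\right) = 18 \left(\left(\frac{i \sqrt{79}}{4} - 37\right) + 92\right) = 18 \left(\left(-37 + \frac{i \sqrt{79}}{4}\right) + 92\right) = 18 \left(55 + \frac{i \sqrt{79}}{4}\right) = 990 + \frac{9 i \sqrt{79}}{2}$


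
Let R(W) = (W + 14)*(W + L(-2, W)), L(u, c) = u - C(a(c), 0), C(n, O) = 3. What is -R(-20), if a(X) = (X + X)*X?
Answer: -150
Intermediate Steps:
a(X) = 2*X² (a(X) = (2*X)*X = 2*X²)
L(u, c) = -3 + u (L(u, c) = u - 1*3 = u - 3 = -3 + u)
R(W) = (-5 + W)*(14 + W) (R(W) = (W + 14)*(W + (-3 - 2)) = (14 + W)*(W - 5) = (14 + W)*(-5 + W) = (-5 + W)*(14 + W))
-R(-20) = -(-70 + (-20)² + 9*(-20)) = -(-70 + 400 - 180) = -1*150 = -150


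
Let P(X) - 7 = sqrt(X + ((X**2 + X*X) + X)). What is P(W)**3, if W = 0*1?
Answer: 343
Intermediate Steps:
W = 0
P(X) = 7 + sqrt(2*X + 2*X**2) (P(X) = 7 + sqrt(X + ((X**2 + X*X) + X)) = 7 + sqrt(X + ((X**2 + X**2) + X)) = 7 + sqrt(X + (2*X**2 + X)) = 7 + sqrt(X + (X + 2*X**2)) = 7 + sqrt(2*X + 2*X**2))
P(W)**3 = (7 + sqrt(2)*sqrt(0*(1 + 0)))**3 = (7 + sqrt(2)*sqrt(0*1))**3 = (7 + sqrt(2)*sqrt(0))**3 = (7 + sqrt(2)*0)**3 = (7 + 0)**3 = 7**3 = 343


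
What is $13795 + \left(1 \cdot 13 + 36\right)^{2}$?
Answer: $16196$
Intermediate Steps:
$13795 + \left(1 \cdot 13 + 36\right)^{2} = 13795 + \left(13 + 36\right)^{2} = 13795 + 49^{2} = 13795 + 2401 = 16196$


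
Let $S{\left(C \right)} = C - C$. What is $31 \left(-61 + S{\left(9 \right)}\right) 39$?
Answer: $-73749$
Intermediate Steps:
$S{\left(C \right)} = 0$
$31 \left(-61 + S{\left(9 \right)}\right) 39 = 31 \left(-61 + 0\right) 39 = 31 \left(-61\right) 39 = \left(-1891\right) 39 = -73749$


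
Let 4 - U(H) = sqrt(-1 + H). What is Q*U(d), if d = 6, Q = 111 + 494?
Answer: 2420 - 605*sqrt(5) ≈ 1067.2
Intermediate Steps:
Q = 605
U(H) = 4 - sqrt(-1 + H)
Q*U(d) = 605*(4 - sqrt(-1 + 6)) = 605*(4 - sqrt(5)) = 2420 - 605*sqrt(5)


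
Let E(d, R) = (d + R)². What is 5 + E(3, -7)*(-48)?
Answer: -763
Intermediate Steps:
E(d, R) = (R + d)²
5 + E(3, -7)*(-48) = 5 + (-7 + 3)²*(-48) = 5 + (-4)²*(-48) = 5 + 16*(-48) = 5 - 768 = -763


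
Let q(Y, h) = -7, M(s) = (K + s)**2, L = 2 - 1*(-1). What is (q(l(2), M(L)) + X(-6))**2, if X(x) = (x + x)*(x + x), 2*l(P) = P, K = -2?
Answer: 18769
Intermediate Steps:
L = 3 (L = 2 + 1 = 3)
l(P) = P/2
M(s) = (-2 + s)**2
X(x) = 4*x**2 (X(x) = (2*x)*(2*x) = 4*x**2)
(q(l(2), M(L)) + X(-6))**2 = (-7 + 4*(-6)**2)**2 = (-7 + 4*36)**2 = (-7 + 144)**2 = 137**2 = 18769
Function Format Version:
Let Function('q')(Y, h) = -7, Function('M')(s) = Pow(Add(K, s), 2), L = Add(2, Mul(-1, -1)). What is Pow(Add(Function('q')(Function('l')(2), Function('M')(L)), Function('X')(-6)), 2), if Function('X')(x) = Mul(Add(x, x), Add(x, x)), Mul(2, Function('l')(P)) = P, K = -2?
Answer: 18769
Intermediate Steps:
L = 3 (L = Add(2, 1) = 3)
Function('l')(P) = Mul(Rational(1, 2), P)
Function('M')(s) = Pow(Add(-2, s), 2)
Function('X')(x) = Mul(4, Pow(x, 2)) (Function('X')(x) = Mul(Mul(2, x), Mul(2, x)) = Mul(4, Pow(x, 2)))
Pow(Add(Function('q')(Function('l')(2), Function('M')(L)), Function('X')(-6)), 2) = Pow(Add(-7, Mul(4, Pow(-6, 2))), 2) = Pow(Add(-7, Mul(4, 36)), 2) = Pow(Add(-7, 144), 2) = Pow(137, 2) = 18769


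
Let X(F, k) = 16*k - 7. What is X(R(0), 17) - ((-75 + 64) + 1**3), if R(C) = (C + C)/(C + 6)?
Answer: 275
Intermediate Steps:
R(C) = 2*C/(6 + C) (R(C) = (2*C)/(6 + C) = 2*C/(6 + C))
X(F, k) = -7 + 16*k
X(R(0), 17) - ((-75 + 64) + 1**3) = (-7 + 16*17) - ((-75 + 64) + 1**3) = (-7 + 272) - (-11 + 1) = 265 - 1*(-10) = 265 + 10 = 275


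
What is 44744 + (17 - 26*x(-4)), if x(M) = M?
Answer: 44865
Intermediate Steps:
44744 + (17 - 26*x(-4)) = 44744 + (17 - 26*(-4)) = 44744 + (17 + 104) = 44744 + 121 = 44865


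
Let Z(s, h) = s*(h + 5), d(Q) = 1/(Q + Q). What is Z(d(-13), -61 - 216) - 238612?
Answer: -3101820/13 ≈ -2.3860e+5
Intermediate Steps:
d(Q) = 1/(2*Q)
Z(s, h) = s*(5 + h)
Z(d(-13), -61 - 216) - 238612 = ((1/2)/(-13))*(5 + (-61 - 216)) - 238612 = ((1/2)*(-1/13))*(5 - 277) - 238612 = -1/26*(-272) - 238612 = 136/13 - 238612 = -3101820/13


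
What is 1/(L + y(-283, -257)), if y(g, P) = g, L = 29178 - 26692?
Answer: 1/2203 ≈ 0.00045393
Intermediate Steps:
L = 2486
1/(L + y(-283, -257)) = 1/(2486 - 283) = 1/2203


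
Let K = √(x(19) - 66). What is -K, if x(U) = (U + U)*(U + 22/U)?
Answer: -10*√7 ≈ -26.458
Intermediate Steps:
x(U) = 2*U*(U + 22/U) (x(U) = (2*U)*(U + 22/U) = 2*U*(U + 22/U))
K = 10*√7 (K = √((44 + 2*19²) - 66) = √((44 + 2*361) - 66) = √((44 + 722) - 66) = √(766 - 66) = √700 = 10*√7 ≈ 26.458)
-K = -10*√7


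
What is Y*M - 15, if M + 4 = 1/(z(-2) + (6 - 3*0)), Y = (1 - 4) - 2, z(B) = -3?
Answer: 10/3 ≈ 3.3333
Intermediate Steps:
Y = -5 (Y = -3 - 2 = -5)
M = -11/3 (M = -4 + 1/(-3 + (6 - 3*0)) = -4 + 1/(-3 + (6 + 0)) = -4 + 1/(-3 + 6) = -4 + 1/3 = -11/3 ≈ -3.6667)
Y*M - 15 = -5*(-11/3) - 15 = 55/3 - 15 = 10/3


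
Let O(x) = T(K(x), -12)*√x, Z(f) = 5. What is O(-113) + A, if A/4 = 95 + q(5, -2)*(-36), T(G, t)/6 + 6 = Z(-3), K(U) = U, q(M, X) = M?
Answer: -340 - 6*I*√113 ≈ -340.0 - 63.781*I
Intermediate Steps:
T(G, t) = -6 (T(G, t) = -36 + 6*5 = -36 + 30 = -6)
O(x) = -6*√x
A = -340 (A = 4*(95 + 5*(-36)) = 4*(95 - 180) = 4*(-85) = -340)
O(-113) + A = -6*I*√113 - 340 = -340 - 6*I*√113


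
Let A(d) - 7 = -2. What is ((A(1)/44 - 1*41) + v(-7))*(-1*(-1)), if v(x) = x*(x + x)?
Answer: 2513/44 ≈ 57.114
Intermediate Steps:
A(d) = 5 (A(d) = 7 - 2 = 5)
v(x) = 2*x² (v(x) = x*(2*x) = 2*x²)
((A(1)/44 - 1*41) + v(-7))*(-1*(-1)) = ((5/44 - 1*41) + 2*(-7)²)*(-1*(-1)) = ((5*(1/44) - 41) + 2*49)*1 = ((5/44 - 41) + 98)*1 = (-1799/44 + 98)*1 = (2513/44)*1 = 2513/44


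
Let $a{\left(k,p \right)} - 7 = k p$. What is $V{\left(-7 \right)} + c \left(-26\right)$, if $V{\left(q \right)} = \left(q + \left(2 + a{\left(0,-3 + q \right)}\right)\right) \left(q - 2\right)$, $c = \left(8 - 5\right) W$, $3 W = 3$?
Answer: $-96$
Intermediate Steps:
$W = 1$ ($W = \frac{1}{3} \cdot 3 = 1$)
$c = 3$ ($c = \left(8 - 5\right) 1 = 3 \cdot 1 = 3$)
$a{\left(k,p \right)} = 7 + k p$
$V{\left(q \right)} = \left(-2 + q\right) \left(9 + q\right)$ ($V{\left(q \right)} = \left(q + \left(2 + \left(7 + 0 \left(-3 + q\right)\right)\right)\right) \left(q - 2\right) = \left(q + \left(2 + \left(7 + 0\right)\right)\right) \left(-2 + q\right) = \left(q + \left(2 + 7\right)\right) \left(-2 + q\right) = \left(q + 9\right) \left(-2 + q\right) = \left(9 + q\right) \left(-2 + q\right) = \left(-2 + q\right) \left(9 + q\right)$)
$V{\left(-7 \right)} + c \left(-26\right) = \left(-18 + \left(-7\right)^{2} + 7 \left(-7\right)\right) + 3 \left(-26\right) = \left(-18 + 49 - 49\right) - 78 = -18 - 78 = -96$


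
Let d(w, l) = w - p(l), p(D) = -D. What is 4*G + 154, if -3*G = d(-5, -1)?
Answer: 162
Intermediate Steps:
d(w, l) = l + w (d(w, l) = w - (-1)*l = w + l = l + w)
G = 2 (G = -(-1 - 5)/3 = -⅓*(-6) = 2)
4*G + 154 = 4*2 + 154 = 8 + 154 = 162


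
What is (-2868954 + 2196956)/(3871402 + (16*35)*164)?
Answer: -335999/1981621 ≈ -0.16956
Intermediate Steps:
(-2868954 + 2196956)/(3871402 + (16*35)*164) = -671998/(3871402 + 560*164) = -671998/(3871402 + 91840) = -671998/3963242 = -671998*1/3963242 = -335999/1981621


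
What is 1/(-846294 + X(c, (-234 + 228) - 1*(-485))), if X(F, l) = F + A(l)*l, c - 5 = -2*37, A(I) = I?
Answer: -1/616922 ≈ -1.6210e-6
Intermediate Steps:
c = -69 (c = 5 - 2*37 = 5 - 74 = -69)
X(F, l) = F + l² (X(F, l) = F + l*l = F + l²)
1/(-846294 + X(c, (-234 + 228) - 1*(-485))) = 1/(-846294 + (-69 + ((-234 + 228) - 1*(-485))²)) = 1/(-846294 + (-69 + (-6 + 485)²)) = 1/(-846294 + (-69 + 479²)) = 1/(-846294 + (-69 + 229441)) = 1/(-846294 + 229372) = 1/(-616922) = -1/616922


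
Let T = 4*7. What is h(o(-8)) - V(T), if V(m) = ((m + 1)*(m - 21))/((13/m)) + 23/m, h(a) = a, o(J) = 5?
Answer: -157631/364 ≈ -433.05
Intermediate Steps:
T = 28
V(m) = 23/m + m*(1 + m)*(-21 + m)/13 (V(m) = ((1 + m)*(-21 + m))*(m/13) + 23/m = m*(1 + m)*(-21 + m)/13 + 23/m = 23/m + m*(1 + m)*(-21 + m)/13)
h(o(-8)) - V(T) = 5 - (299 + 28²*(-21 + 28² - 20*28))/(13*28) = 5 - (299 + 784*(-21 + 784 - 560))/(13*28) = 5 - (299 + 784*203)/(13*28) = 5 - (299 + 159152)/(13*28) = 5 - 159451/(13*28) = 5 - 1*159451/364 = 5 - 159451/364 = -157631/364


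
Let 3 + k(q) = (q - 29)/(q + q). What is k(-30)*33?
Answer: -1331/20 ≈ -66.550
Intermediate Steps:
k(q) = -3 + (-29 + q)/(2*q) (k(q) = -3 + (q - 29)/(q + q) = -3 + (-29 + q)/((2*q)) = -3 + (-29 + q)*(1/(2*q)) = -3 + (-29 + q)/(2*q))
k(-30)*33 = ((1/2)*(-29 - 5*(-30))/(-30))*33 = ((1/2)*(-1/30)*(-29 + 150))*33 = ((1/2)*(-1/30)*121)*33 = -121/60*33 = -1331/20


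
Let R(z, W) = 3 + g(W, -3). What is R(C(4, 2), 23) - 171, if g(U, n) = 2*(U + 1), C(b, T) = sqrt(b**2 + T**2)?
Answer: -120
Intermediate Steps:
C(b, T) = sqrt(T**2 + b**2)
g(U, n) = 2 + 2*U (g(U, n) = 2*(1 + U) = 2 + 2*U)
R(z, W) = 5 + 2*W (R(z, W) = 3 + (2 + 2*W) = 5 + 2*W)
R(C(4, 2), 23) - 171 = (5 + 2*23) - 171 = (5 + 46) - 171 = 51 - 171 = -120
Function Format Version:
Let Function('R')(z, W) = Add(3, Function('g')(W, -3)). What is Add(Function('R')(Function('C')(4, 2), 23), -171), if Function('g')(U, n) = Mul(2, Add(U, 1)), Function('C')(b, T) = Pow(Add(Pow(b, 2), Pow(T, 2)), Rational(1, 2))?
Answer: -120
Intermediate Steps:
Function('C')(b, T) = Pow(Add(Pow(T, 2), Pow(b, 2)), Rational(1, 2))
Function('g')(U, n) = Add(2, Mul(2, U)) (Function('g')(U, n) = Mul(2, Add(1, U)) = Add(2, Mul(2, U)))
Function('R')(z, W) = Add(5, Mul(2, W)) (Function('R')(z, W) = Add(3, Add(2, Mul(2, W))) = Add(5, Mul(2, W)))
Add(Function('R')(Function('C')(4, 2), 23), -171) = Add(Add(5, Mul(2, 23)), -171) = Add(Add(5, 46), -171) = Add(51, -171) = -120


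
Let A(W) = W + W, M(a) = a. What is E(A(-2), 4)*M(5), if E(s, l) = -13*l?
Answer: -260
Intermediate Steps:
A(W) = 2*W
E(A(-2), 4)*M(5) = -13*4*5 = -52*5 = -260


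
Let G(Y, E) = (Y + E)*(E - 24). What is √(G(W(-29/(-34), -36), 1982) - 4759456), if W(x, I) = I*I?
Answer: 2*√414717 ≈ 1288.0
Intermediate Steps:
W(x, I) = I²
G(Y, E) = (-24 + E)*(E + Y) (G(Y, E) = (E + Y)*(-24 + E) = (-24 + E)*(E + Y))
√(G(W(-29/(-34), -36), 1982) - 4759456) = √((1982² - 24*1982 - 24*(-36)² + 1982*(-36)²) - 4759456) = √((3928324 - 47568 - 24*1296 + 1982*1296) - 4759456) = √((3928324 - 47568 - 31104 + 2568672) - 4759456) = √(6418324 - 4759456) = √1658868 = 2*√414717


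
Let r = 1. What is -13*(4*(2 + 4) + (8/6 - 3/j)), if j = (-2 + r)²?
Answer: -871/3 ≈ -290.33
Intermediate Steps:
j = 1 (j = (-2 + 1)² = (-1)² = 1)
-13*(4*(2 + 4) + (8/6 - 3/j)) = -13*(4*(2 + 4) + (8/6 - 3/1)) = -13*(4*6 + (8*(⅙) - 3*1)) = -13*(24 + (4/3 - 3)) = -13*(24 - 5/3) = -13*67/3 = -871/3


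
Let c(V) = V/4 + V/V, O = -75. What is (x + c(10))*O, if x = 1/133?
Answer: -69975/266 ≈ -263.06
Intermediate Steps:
x = 1/133 ≈ 0.0075188
c(V) = 1 + V/4 (c(V) = V*(¼) + 1 = V/4 + 1 = 1 + V/4)
(x + c(10))*O = (1/133 + (1 + (¼)*10))*(-75) = (1/133 + (1 + 5/2))*(-75) = (1/133 + 7/2)*(-75) = (933/266)*(-75) = -69975/266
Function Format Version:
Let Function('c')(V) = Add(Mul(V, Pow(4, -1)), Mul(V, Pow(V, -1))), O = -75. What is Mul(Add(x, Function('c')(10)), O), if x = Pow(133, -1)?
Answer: Rational(-69975, 266) ≈ -263.06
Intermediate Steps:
x = Rational(1, 133) ≈ 0.0075188
Function('c')(V) = Add(1, Mul(Rational(1, 4), V)) (Function('c')(V) = Add(Mul(V, Rational(1, 4)), 1) = Add(Mul(Rational(1, 4), V), 1) = Add(1, Mul(Rational(1, 4), V)))
Mul(Add(x, Function('c')(10)), O) = Mul(Add(Rational(1, 133), Add(1, Mul(Rational(1, 4), 10))), -75) = Mul(Add(Rational(1, 133), Add(1, Rational(5, 2))), -75) = Mul(Add(Rational(1, 133), Rational(7, 2)), -75) = Mul(Rational(933, 266), -75) = Rational(-69975, 266)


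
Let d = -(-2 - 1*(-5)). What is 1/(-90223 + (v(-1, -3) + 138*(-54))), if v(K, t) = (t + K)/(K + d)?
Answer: -1/97674 ≈ -1.0238e-5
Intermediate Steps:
d = -3 (d = -(-2 + 5) = -1*3 = -3)
v(K, t) = (K + t)/(-3 + K) (v(K, t) = (t + K)/(K - 3) = (K + t)/(-3 + K))
1/(-90223 + (v(-1, -3) + 138*(-54))) = 1/(-90223 + ((-1 - 3)/(-3 - 1) + 138*(-54))) = 1/(-90223 + (-4/(-4) - 7452)) = 1/(-90223 + (-1/4*(-4) - 7452)) = 1/(-90223 + (1 - 7452)) = 1/(-90223 - 7451) = 1/(-97674) = -1/97674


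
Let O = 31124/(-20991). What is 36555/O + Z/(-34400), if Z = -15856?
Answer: -824860033433/33458300 ≈ -24653.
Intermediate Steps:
O = -31124/20991 (O = 31124*(-1/20991) = -31124/20991 ≈ -1.4827)
36555/O + Z/(-34400) = 36555/(-31124/20991) - 15856/(-34400) = 36555*(-20991/31124) - 15856*(-1/34400) = -767326005/31124 + 991/2150 = -824860033433/33458300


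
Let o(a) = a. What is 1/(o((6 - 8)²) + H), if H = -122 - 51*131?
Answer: -1/6799 ≈ -0.00014708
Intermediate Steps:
H = -6803 (H = -122 - 6681 = -6803)
1/(o((6 - 8)²) + H) = 1/((6 - 8)² - 6803) = 1/((-2)² - 6803) = 1/(4 - 6803) = 1/(-6799) = -1/6799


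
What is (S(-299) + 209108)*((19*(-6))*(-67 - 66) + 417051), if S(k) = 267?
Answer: 90494596875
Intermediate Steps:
(S(-299) + 209108)*((19*(-6))*(-67 - 66) + 417051) = (267 + 209108)*((19*(-6))*(-67 - 66) + 417051) = 209375*(-114*(-133) + 417051) = 209375*(15162 + 417051) = 209375*432213 = 90494596875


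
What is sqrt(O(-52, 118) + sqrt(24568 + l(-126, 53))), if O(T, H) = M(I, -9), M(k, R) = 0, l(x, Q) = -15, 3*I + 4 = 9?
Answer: 24553**(1/4) ≈ 12.518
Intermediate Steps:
I = 5/3 (I = -4/3 + (1/3)*9 = -4/3 + 3 = 5/3 ≈ 1.6667)
O(T, H) = 0
sqrt(O(-52, 118) + sqrt(24568 + l(-126, 53))) = sqrt(0 + sqrt(24568 - 15)) = sqrt(0 + sqrt(24553)) = sqrt(sqrt(24553)) = 24553**(1/4)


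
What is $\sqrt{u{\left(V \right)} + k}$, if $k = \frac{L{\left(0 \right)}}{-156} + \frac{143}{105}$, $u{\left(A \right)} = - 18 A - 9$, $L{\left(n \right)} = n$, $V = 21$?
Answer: $\frac{2 i \sqrt{1062915}}{105} \approx 19.638 i$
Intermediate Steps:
$u{\left(A \right)} = -9 - 18 A$
$k = \frac{143}{105}$ ($k = \frac{0}{-156} + \frac{143}{105} = 0 \left(- \frac{1}{156}\right) + 143 \cdot \frac{1}{105} = 0 + \frac{143}{105} = \frac{143}{105} \approx 1.3619$)
$\sqrt{u{\left(V \right)} + k} = \sqrt{\left(-9 - 378\right) + \frac{143}{105}} = \sqrt{-387 + \frac{143}{105}} = \sqrt{- \frac{40492}{105}} = \frac{2 i \sqrt{1062915}}{105}$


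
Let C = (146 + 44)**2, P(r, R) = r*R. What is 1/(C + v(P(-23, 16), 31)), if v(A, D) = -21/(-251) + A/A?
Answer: 251/9061372 ≈ 2.7700e-5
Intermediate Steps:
P(r, R) = R*r
v(A, D) = 272/251 (v(A, D) = -21*(-1/251) + 1 = 21/251 + 1 = 272/251)
C = 36100 (C = 190**2 = 36100)
1/(C + v(P(-23, 16), 31)) = 1/(36100 + 272/251) = 1/(9061372/251) = 251/9061372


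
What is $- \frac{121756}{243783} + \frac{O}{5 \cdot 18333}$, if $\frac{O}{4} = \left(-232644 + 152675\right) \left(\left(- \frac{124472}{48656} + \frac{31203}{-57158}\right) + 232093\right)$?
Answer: $- \frac{1664459435255778801032}{2055126692604789} \approx -8.0991 \cdot 10^{5}$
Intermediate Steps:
$O = - \frac{6452103700212106860}{86908739}$ ($O = 4 \left(-232644 + 152675\right) \left(\left(- \frac{124472}{48656} + \frac{31203}{-57158}\right) + 232093\right) = 4 \left(- 79969 \left(\left(\left(-124472\right) \frac{1}{48656} + 31203 \left(- \frac{1}{57158}\right)\right) + 232093\right)\right) = 4 \left(- 79969 \left(\left(- \frac{15559}{6082} - \frac{31203}{57158}\right) + 232093\right)\right) = 4 \left(- 79969 \left(- \frac{269774492}{86908739} + 232093\right)\right) = 4 \left(\left(-79969\right) \frac{20170640186235}{86908739}\right) = 4 \left(- \frac{1613025925053026715}{86908739}\right) = - \frac{6452103700212106860}{86908739} \approx -7.424 \cdot 10^{10}$)
$- \frac{121756}{243783} + \frac{O}{5 \cdot 18333} = - \frac{121756}{243783} - \frac{6452103700212106860}{86908739 \cdot 5 \cdot 18333} = \left(-121756\right) \frac{1}{243783} - \frac{6452103700212106860}{86908739 \cdot 91665} = - \frac{121756}{243783} - \frac{20482868889562244}{25290443049} = - \frac{1664459435255778801032}{2055126692604789}$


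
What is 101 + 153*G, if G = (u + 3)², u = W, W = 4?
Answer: 7598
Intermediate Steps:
u = 4
G = 49 (G = (4 + 3)² = 7² = 49)
101 + 153*G = 101 + 153*49 = 101 + 7497 = 7598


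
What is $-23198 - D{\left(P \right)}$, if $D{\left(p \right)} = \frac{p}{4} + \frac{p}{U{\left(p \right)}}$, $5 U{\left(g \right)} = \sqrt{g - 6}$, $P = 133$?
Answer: $- \frac{92925}{4} - \frac{665 \sqrt{127}}{127} \approx -23290.0$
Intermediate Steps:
$U{\left(g \right)} = \frac{\sqrt{-6 + g}}{5}$ ($U{\left(g \right)} = \frac{\sqrt{g - 6}}{5} = \frac{\sqrt{-6 + g}}{5}$)
$D{\left(p \right)} = \frac{p}{4} + \frac{5 p}{\sqrt{-6 + p}}$ ($D{\left(p \right)} = \frac{p}{4} + \frac{p}{\frac{1}{5} \sqrt{-6 + p}} = p \frac{1}{4} + p \frac{5}{\sqrt{-6 + p}} = \frac{p}{4} + \frac{5 p}{\sqrt{-6 + p}}$)
$-23198 - D{\left(P \right)} = -23198 - \left(\frac{1}{4} \cdot 133 + 5 \cdot 133 \frac{1}{\sqrt{-6 + 133}}\right) = -23198 - \left(\frac{133}{4} + 5 \cdot 133 \frac{1}{\sqrt{127}}\right) = -23198 - \left(\frac{133}{4} + 5 \cdot 133 \frac{\sqrt{127}}{127}\right) = -23198 - \left(\frac{133}{4} + \frac{665 \sqrt{127}}{127}\right) = - \frac{92925}{4} - \frac{665 \sqrt{127}}{127}$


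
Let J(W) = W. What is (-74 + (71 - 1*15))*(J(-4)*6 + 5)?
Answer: 342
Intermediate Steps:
(-74 + (71 - 1*15))*(J(-4)*6 + 5) = (-74 + (71 - 1*15))*(-4*6 + 5) = (-74 + (71 - 15))*(-24 + 5) = (-74 + 56)*(-19) = -18*(-19) = 342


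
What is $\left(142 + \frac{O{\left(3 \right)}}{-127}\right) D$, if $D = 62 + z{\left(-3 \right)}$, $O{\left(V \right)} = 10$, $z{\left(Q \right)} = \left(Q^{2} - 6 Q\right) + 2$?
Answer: $\frac{1640184}{127} \approx 12915.0$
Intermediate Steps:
$z{\left(Q \right)} = 2 + Q^{2} - 6 Q$
$D = 91$ ($D = 62 + \left(2 + \left(-3\right)^{2} - -18\right) = 62 + \left(2 + 9 + 18\right) = 62 + 29 = 91$)
$\left(142 + \frac{O{\left(3 \right)}}{-127}\right) D = \left(142 + \frac{10}{-127}\right) 91 = \left(142 + 10 \left(- \frac{1}{127}\right)\right) 91 = \left(142 - \frac{10}{127}\right) 91 = \frac{18024}{127} \cdot 91 = \frac{1640184}{127}$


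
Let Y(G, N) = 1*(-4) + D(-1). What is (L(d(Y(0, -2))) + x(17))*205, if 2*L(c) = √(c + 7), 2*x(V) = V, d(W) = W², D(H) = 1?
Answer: 4305/2 ≈ 2152.5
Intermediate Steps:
Y(G, N) = -3 (Y(G, N) = 1*(-4) + 1 = -4 + 1 = -3)
x(V) = V/2
L(c) = √(7 + c)/2 (L(c) = √(c + 7)/2 = √(7 + c)/2)
(L(d(Y(0, -2))) + x(17))*205 = (√(7 + (-3)²)/2 + (½)*17)*205 = (√(7 + 9)/2 + 17/2)*205 = (√16/2 + 17/2)*205 = ((½)*4 + 17/2)*205 = (2 + 17/2)*205 = (21/2)*205 = 4305/2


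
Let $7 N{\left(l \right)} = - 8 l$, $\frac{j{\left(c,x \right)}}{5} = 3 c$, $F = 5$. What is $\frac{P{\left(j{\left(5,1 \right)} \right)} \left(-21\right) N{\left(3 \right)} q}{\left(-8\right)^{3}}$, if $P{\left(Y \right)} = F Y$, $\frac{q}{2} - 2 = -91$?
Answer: $\frac{300375}{32} \approx 9386.7$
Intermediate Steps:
$j{\left(c,x \right)} = 15 c$ ($j{\left(c,x \right)} = 5 \cdot 3 c = 15 c$)
$q = -178$ ($q = 4 + 2 \left(-91\right) = 4 - 182 = -178$)
$N{\left(l \right)} = - \frac{8 l}{7}$ ($N{\left(l \right)} = \frac{\left(-8\right) l}{7} = - \frac{8 l}{7}$)
$P{\left(Y \right)} = 5 Y$
$\frac{P{\left(j{\left(5,1 \right)} \right)} \left(-21\right) N{\left(3 \right)} q}{\left(-8\right)^{3}} = \frac{5 \cdot 15 \cdot 5 \left(-21\right) \left(\left(- \frac{8}{7}\right) 3\right) \left(-178\right)}{\left(-8\right)^{3}} = \frac{5 \cdot 75 \left(-21\right) \left(- \frac{24}{7}\right) \left(-178\right)}{-512} = 375 \left(-21\right) \left(- \frac{24}{7}\right) \left(-178\right) \left(- \frac{1}{512}\right) = \left(-7875\right) \left(- \frac{24}{7}\right) \left(-178\right) \left(- \frac{1}{512}\right) = 27000 \left(-178\right) \left(- \frac{1}{512}\right) = \left(-4806000\right) \left(- \frac{1}{512}\right) = \frac{300375}{32}$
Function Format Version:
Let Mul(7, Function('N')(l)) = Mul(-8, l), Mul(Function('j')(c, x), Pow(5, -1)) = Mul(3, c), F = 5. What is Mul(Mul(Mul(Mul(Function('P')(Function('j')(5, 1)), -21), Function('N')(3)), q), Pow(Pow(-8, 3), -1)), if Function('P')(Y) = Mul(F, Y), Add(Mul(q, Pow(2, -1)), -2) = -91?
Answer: Rational(300375, 32) ≈ 9386.7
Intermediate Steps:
Function('j')(c, x) = Mul(15, c) (Function('j')(c, x) = Mul(5, Mul(3, c)) = Mul(15, c))
q = -178 (q = Add(4, Mul(2, -91)) = Add(4, -182) = -178)
Function('N')(l) = Mul(Rational(-8, 7), l) (Function('N')(l) = Mul(Rational(1, 7), Mul(-8, l)) = Mul(Rational(-8, 7), l))
Function('P')(Y) = Mul(5, Y)
Mul(Mul(Mul(Mul(Function('P')(Function('j')(5, 1)), -21), Function('N')(3)), q), Pow(Pow(-8, 3), -1)) = Mul(Mul(Mul(Mul(Mul(5, Mul(15, 5)), -21), Mul(Rational(-8, 7), 3)), -178), Pow(Pow(-8, 3), -1)) = Mul(Mul(Mul(Mul(Mul(5, 75), -21), Rational(-24, 7)), -178), Pow(-512, -1)) = Mul(Mul(Mul(Mul(375, -21), Rational(-24, 7)), -178), Rational(-1, 512)) = Mul(Mul(Mul(-7875, Rational(-24, 7)), -178), Rational(-1, 512)) = Mul(Mul(27000, -178), Rational(-1, 512)) = Mul(-4806000, Rational(-1, 512)) = Rational(300375, 32)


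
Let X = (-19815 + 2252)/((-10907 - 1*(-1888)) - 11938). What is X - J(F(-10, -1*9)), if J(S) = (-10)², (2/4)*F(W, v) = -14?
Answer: -2078137/20957 ≈ -99.162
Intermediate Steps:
F(W, v) = -28 (F(W, v) = 2*(-14) = -28)
J(S) = 100
X = 17563/20957 (X = -17563/((-10907 + 1888) - 11938) = -17563/(-9019 - 11938) = -17563/(-20957) = -17563*(-1/20957) = 17563/20957 ≈ 0.83805)
X - J(F(-10, -1*9)) = 17563/20957 - 1*100 = 17563/20957 - 100 = -2078137/20957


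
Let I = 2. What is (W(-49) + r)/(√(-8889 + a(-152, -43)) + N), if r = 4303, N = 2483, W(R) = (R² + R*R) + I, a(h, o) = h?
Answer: 22612681/6174330 - 9107*I*√9041/6174330 ≈ 3.6624 - 0.14025*I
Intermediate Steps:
W(R) = 2 + 2*R² (W(R) = (R² + R*R) + 2 = (R² + R²) + 2 = 2*R² + 2 = 2 + 2*R²)
(W(-49) + r)/(√(-8889 + a(-152, -43)) + N) = ((2 + 2*(-49)²) + 4303)/(√(-8889 - 152) + 2483) = ((2 + 2*2401) + 4303)/(√(-9041) + 2483) = ((2 + 4802) + 4303)/(I*√9041 + 2483) = (4804 + 4303)/(2483 + I*√9041) = 9107/(2483 + I*√9041)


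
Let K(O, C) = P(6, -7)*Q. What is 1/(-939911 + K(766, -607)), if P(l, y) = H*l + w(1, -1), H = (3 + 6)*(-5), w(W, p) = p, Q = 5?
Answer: -1/941266 ≈ -1.0624e-6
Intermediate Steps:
H = -45 (H = 9*(-5) = -45)
P(l, y) = -1 - 45*l (P(l, y) = -45*l - 1 = -1 - 45*l)
K(O, C) = -1355 (K(O, C) = (-1 - 45*6)*5 = (-1 - 270)*5 = -271*5 = -1355)
1/(-939911 + K(766, -607)) = 1/(-939911 - 1355) = 1/(-941266) = -1/941266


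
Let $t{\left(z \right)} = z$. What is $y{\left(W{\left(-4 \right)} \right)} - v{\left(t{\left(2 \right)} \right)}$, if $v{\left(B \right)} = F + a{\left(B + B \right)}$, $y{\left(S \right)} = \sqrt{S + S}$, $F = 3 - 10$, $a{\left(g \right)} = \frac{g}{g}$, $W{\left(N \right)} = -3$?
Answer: $6 + i \sqrt{6} \approx 6.0 + 2.4495 i$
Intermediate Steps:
$a{\left(g \right)} = 1$
$F = -7$ ($F = 3 - 10 = -7$)
$y{\left(S \right)} = \sqrt{2} \sqrt{S}$ ($y{\left(S \right)} = \sqrt{2 S} = \sqrt{2} \sqrt{S}$)
$v{\left(B \right)} = -6$ ($v{\left(B \right)} = -7 + 1 = -6$)
$y{\left(W{\left(-4 \right)} \right)} - v{\left(t{\left(2 \right)} \right)} = \sqrt{2} \sqrt{-3} - -6 = \sqrt{2} i \sqrt{3} + 6 = i \sqrt{6} + 6 = 6 + i \sqrt{6}$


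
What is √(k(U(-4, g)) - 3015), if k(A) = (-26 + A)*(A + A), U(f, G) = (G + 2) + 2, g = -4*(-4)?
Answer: I*√3255 ≈ 57.053*I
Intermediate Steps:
g = 16
U(f, G) = 4 + G (U(f, G) = (2 + G) + 2 = 4 + G)
k(A) = 2*A*(-26 + A) (k(A) = (-26 + A)*(2*A) = 2*A*(-26 + A))
√(k(U(-4, g)) - 3015) = √(2*(4 + 16)*(-26 + (4 + 16)) - 3015) = √(2*20*(-26 + 20) - 3015) = √(2*20*(-6) - 3015) = √(-240 - 3015) = √(-3255) = I*√3255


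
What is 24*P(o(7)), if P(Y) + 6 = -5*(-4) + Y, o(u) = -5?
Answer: 216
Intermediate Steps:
P(Y) = 14 + Y (P(Y) = -6 + (-5*(-4) + Y) = -6 + (20 + Y) = 14 + Y)
24*P(o(7)) = 24*(14 - 5) = 24*9 = 216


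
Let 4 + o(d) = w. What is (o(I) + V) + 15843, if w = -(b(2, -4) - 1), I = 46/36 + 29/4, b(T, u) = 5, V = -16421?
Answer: -586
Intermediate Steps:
I = 307/36 (I = 46*(1/36) + 29*(¼) = 23/18 + 29/4 = 307/36 ≈ 8.5278)
w = -4 (w = -(5 - 1) = -1*4 = -4)
o(d) = -8 (o(d) = -4 - 4 = -8)
(o(I) + V) + 15843 = (-8 - 16421) + 15843 = -16429 + 15843 = -586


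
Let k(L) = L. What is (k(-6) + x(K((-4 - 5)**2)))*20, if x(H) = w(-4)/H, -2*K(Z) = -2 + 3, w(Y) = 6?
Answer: -360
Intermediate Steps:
K(Z) = -1/2 (K(Z) = -(-2 + 3)/2 = -1/2*1 = -1/2)
x(H) = 6/H
(k(-6) + x(K((-4 - 5)**2)))*20 = (-6 + 6/(-1/2))*20 = (-6 + 6*(-2))*20 = (-6 - 12)*20 = -18*20 = -360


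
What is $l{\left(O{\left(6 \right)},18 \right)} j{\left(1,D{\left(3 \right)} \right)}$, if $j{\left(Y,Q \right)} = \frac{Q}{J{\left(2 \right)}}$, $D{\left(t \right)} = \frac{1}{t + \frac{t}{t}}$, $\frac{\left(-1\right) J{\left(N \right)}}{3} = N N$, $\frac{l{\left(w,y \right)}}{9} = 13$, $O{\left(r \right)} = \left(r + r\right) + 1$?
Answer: $- \frac{39}{16} \approx -2.4375$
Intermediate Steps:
$O{\left(r \right)} = 1 + 2 r$ ($O{\left(r \right)} = 2 r + 1 = 1 + 2 r$)
$l{\left(w,y \right)} = 117$ ($l{\left(w,y \right)} = 9 \cdot 13 = 117$)
$J{\left(N \right)} = - 3 N^{2}$ ($J{\left(N \right)} = - 3 N N = - 3 N^{2}$)
$D{\left(t \right)} = \frac{1}{1 + t}$ ($D{\left(t \right)} = \frac{1}{t + 1} = \frac{1}{1 + t}$)
$j{\left(Y,Q \right)} = - \frac{Q}{12}$ ($j{\left(Y,Q \right)} = \frac{Q}{\left(-3\right) 2^{2}} = \frac{Q}{\left(-3\right) 4} = \frac{Q}{-12} = Q \left(- \frac{1}{12}\right) = - \frac{Q}{12}$)
$l{\left(O{\left(6 \right)},18 \right)} j{\left(1,D{\left(3 \right)} \right)} = 117 \left(- \frac{1}{12 \left(1 + 3\right)}\right) = 117 \left(- \frac{1}{12 \cdot 4}\right) = 117 \left(\left(- \frac{1}{12}\right) \frac{1}{4}\right) = 117 \left(- \frac{1}{48}\right) = - \frac{39}{16}$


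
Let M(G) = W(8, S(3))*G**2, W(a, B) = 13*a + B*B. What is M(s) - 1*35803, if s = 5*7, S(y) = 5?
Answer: 122222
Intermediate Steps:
W(a, B) = B**2 + 13*a (W(a, B) = 13*a + B**2 = B**2 + 13*a)
s = 35
M(G) = 129*G**2 (M(G) = (5**2 + 13*8)*G**2 = (25 + 104)*G**2 = 129*G**2)
M(s) - 1*35803 = 129*35**2 - 1*35803 = 129*1225 - 35803 = 158025 - 35803 = 122222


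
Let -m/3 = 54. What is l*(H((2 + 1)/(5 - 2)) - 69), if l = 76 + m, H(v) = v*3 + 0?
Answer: 5676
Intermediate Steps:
m = -162 (m = -3*54 = -162)
H(v) = 3*v (H(v) = 3*v + 0 = 3*v)
l = -86 (l = 76 - 162 = -86)
l*(H((2 + 1)/(5 - 2)) - 69) = -86*(3*((2 + 1)/(5 - 2)) - 69) = -86*(3*(3/3) - 69) = -86*(3*(3*(⅓)) - 69) = -86*(3*1 - 69) = -86*(3 - 69) = -86*(-66) = 5676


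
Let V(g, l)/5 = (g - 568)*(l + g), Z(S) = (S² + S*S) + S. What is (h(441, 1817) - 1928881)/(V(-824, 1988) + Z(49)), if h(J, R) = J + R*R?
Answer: -152561/899621 ≈ -0.16958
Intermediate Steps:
Z(S) = S + 2*S² (Z(S) = (S² + S²) + S = 2*S² + S = S + 2*S²)
h(J, R) = J + R²
V(g, l) = 5*(-568 + g)*(g + l) (V(g, l) = 5*((g - 568)*(l + g)) = 5*((-568 + g)*(g + l)) = 5*(-568 + g)*(g + l))
(h(441, 1817) - 1928881)/(V(-824, 1988) + Z(49)) = ((441 + 1817²) - 1928881)/((-2840*(-824) - 2840*1988 + 5*(-824)² + 5*(-824)*1988) + 49*(1 + 2*49)) = ((441 + 3301489) - 1928881)/((2340160 - 5645920 + 5*678976 - 8190560) + 49*(1 + 98)) = (3301930 - 1928881)/((2340160 - 5645920 + 3394880 - 8190560) + 49*99) = 1373049/(-8101440 + 4851) = 1373049/(-8096589) = 1373049*(-1/8096589) = -152561/899621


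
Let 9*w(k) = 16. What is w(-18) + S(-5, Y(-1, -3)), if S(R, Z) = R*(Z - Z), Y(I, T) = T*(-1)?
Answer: 16/9 ≈ 1.7778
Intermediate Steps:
w(k) = 16/9 (w(k) = (1/9)*16 = 16/9)
Y(I, T) = -T
S(R, Z) = 0 (S(R, Z) = R*0 = 0)
w(-18) + S(-5, Y(-1, -3)) = 16/9 + 0 = 16/9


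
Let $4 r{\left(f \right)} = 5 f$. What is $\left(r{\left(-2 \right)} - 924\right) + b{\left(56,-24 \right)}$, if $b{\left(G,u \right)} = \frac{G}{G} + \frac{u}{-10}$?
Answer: $- \frac{9231}{10} \approx -923.1$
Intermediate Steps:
$b{\left(G,u \right)} = 1 - \frac{u}{10}$ ($b{\left(G,u \right)} = 1 + u \left(- \frac{1}{10}\right) = 1 - \frac{u}{10}$)
$r{\left(f \right)} = \frac{5 f}{4}$
$\left(r{\left(-2 \right)} - 924\right) + b{\left(56,-24 \right)} = \left(\frac{5}{4} \left(-2\right) - 924\right) + \left(1 - - \frac{12}{5}\right) = \left(- \frac{5}{2} - 924\right) + \left(1 + \frac{12}{5}\right) = - \frac{1853}{2} + \frac{17}{5} = - \frac{9231}{10}$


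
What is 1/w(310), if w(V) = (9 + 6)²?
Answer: 1/225 ≈ 0.0044444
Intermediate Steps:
w(V) = 225 (w(V) = 15² = 225)
1/w(310) = 1/225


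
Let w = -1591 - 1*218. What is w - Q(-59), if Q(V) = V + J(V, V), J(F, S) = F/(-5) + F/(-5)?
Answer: -8868/5 ≈ -1773.6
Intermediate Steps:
J(F, S) = -2*F/5 (J(F, S) = F*(-1/5) + F*(-1/5) = -F/5 - F/5 = -2*F/5)
w = -1809 (w = -1591 - 218 = -1809)
Q(V) = 3*V/5 (Q(V) = V - 2*V/5 = 3*V/5)
w - Q(-59) = -1809 - 3*(-59)/5 = -1809 - 1*(-177/5) = -1809 + 177/5 = -8868/5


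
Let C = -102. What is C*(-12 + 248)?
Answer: -24072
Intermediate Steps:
C*(-12 + 248) = -102*(-12 + 248) = -102*236 = -24072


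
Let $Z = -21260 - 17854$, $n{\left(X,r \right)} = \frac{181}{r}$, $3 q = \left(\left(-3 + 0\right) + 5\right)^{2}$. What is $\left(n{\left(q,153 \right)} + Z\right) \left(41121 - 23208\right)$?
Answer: $- \frac{35732022431}{51} \approx -7.0063 \cdot 10^{8}$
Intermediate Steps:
$q = \frac{4}{3}$ ($q = \frac{\left(\left(-3 + 0\right) + 5\right)^{2}}{3} = \frac{\left(-3 + 5\right)^{2}}{3} = \frac{2^{2}}{3} = \frac{1}{3} \cdot 4 = \frac{4}{3} \approx 1.3333$)
$Z = -39114$ ($Z = -21260 - 17854 = -39114$)
$\left(n{\left(q,153 \right)} + Z\right) \left(41121 - 23208\right) = \left(\frac{181}{153} - 39114\right) \left(41121 - 23208\right) = \left(181 \cdot \frac{1}{153} - 39114\right) 17913 = \left(\frac{181}{153} - 39114\right) 17913 = \left(- \frac{5984261}{153}\right) 17913 = - \frac{35732022431}{51}$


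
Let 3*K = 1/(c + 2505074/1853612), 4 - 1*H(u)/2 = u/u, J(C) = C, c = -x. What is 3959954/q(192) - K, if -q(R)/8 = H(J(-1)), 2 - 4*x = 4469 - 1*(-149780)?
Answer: -141530790628893751/1715544662760 ≈ -82499.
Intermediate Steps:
x = -154247/4 (x = ½ - (4469 - 1*(-149780))/4 = ½ - (4469 + 149780)/4 = ½ - ¼*154249 = ½ - 154249/4 = -154247/4 ≈ -38562.)
c = 154247/4 (c = -1*(-154247/4) = 154247/4 ≈ 38562.)
H(u) = 6 (H(u) = 8 - 2*u/u = 8 - 2*1 = 8 - 2 = 6)
q(R) = -48 (q(R) = -8*6 = -48)
K = 1853612/214443082845 (K = 1/(3*(154247/4 + 2505074/1853612)) = 1/(3*(154247/4 + 2505074*(1/1853612))) = 1/(3*(154247/4 + 1252537/926806)) = 1/(3*(71481027615/1853612)) = (⅓)*(1853612/71481027615) = 1853612/214443082845 ≈ 8.6438e-6)
3959954/q(192) - K = 3959954/(-48) - 1*1853612/214443082845 = 3959954*(-1/48) - 1853612/214443082845 = -1979977/24 - 1853612/214443082845 = -141530790628893751/1715544662760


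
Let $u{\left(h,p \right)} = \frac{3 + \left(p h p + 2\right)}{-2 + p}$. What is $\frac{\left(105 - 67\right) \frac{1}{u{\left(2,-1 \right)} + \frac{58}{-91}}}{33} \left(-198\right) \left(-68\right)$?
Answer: $- \frac{4232592}{811} \approx -5219.0$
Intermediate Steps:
$u{\left(h,p \right)} = \frac{5 + h p^{2}}{-2 + p}$ ($u{\left(h,p \right)} = \frac{3 + \left(h p p + 2\right)}{-2 + p} = \frac{3 + \left(h p^{2} + 2\right)}{-2 + p} = \frac{3 + \left(2 + h p^{2}\right)}{-2 + p} = \frac{5 + h p^{2}}{-2 + p}$)
$\frac{\left(105 - 67\right) \frac{1}{u{\left(2,-1 \right)} + \frac{58}{-91}}}{33} \left(-198\right) \left(-68\right) = \frac{\left(105 - 67\right) \frac{1}{\frac{5 + 2 \left(-1\right)^{2}}{-2 - 1} + \frac{58}{-91}}}{33} \left(-198\right) \left(-68\right) = \frac{38}{\frac{5 + 2 \cdot 1}{-3} + 58 \left(- \frac{1}{91}\right)} \frac{1}{33} \left(-198\right) \left(-68\right) = \frac{38}{- \frac{5 + 2}{3} - \frac{58}{91}} \cdot \frac{1}{33} \left(-198\right) \left(-68\right) = \frac{38}{\left(- \frac{1}{3}\right) 7 - \frac{58}{91}} \cdot \frac{1}{33} \left(-198\right) \left(-68\right) = \frac{38}{- \frac{7}{3} - \frac{58}{91}} \cdot \frac{1}{33} \left(-198\right) \left(-68\right) = \frac{38}{- \frac{811}{273}} \cdot \frac{1}{33} \left(-198\right) \left(-68\right) = 38 \left(- \frac{273}{811}\right) \frac{1}{33} \left(-198\right) \left(-68\right) = \left(- \frac{10374}{811}\right) \frac{1}{33} \left(-198\right) \left(-68\right) = \left(- \frac{3458}{8921}\right) \left(-198\right) \left(-68\right) = \frac{62244}{811} \left(-68\right) = - \frac{4232592}{811}$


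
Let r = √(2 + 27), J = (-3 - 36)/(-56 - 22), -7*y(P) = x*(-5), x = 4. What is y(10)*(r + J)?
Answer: 10/7 + 20*√29/7 ≈ 16.815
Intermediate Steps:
y(P) = 20/7 (y(P) = -4*(-5)/7 = -⅐*(-20) = 20/7)
J = ½ (J = -39/(-78) = -39*(-1/78) = ½ ≈ 0.50000)
r = √29 ≈ 5.3852
y(10)*(r + J) = 20*(√29 + ½)/7 = 20*(½ + √29)/7 = 10/7 + 20*√29/7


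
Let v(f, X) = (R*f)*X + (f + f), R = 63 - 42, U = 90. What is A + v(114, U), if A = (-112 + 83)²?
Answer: 216529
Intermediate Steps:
R = 21
v(f, X) = 2*f + 21*X*f (v(f, X) = (21*f)*X + (f + f) = 21*X*f + 2*f = 2*f + 21*X*f)
A = 841 (A = (-29)² = 841)
A + v(114, U) = 841 + 114*(2 + 21*90) = 841 + 114*(2 + 1890) = 841 + 114*1892 = 841 + 215688 = 216529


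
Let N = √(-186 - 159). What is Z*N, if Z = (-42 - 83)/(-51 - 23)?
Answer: 125*I*√345/74 ≈ 31.375*I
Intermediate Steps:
Z = 125/74 (Z = -125/(-74) = -125*(-1/74) = 125/74 ≈ 1.6892)
N = I*√345 (N = √(-345) = I*√345 ≈ 18.574*I)
Z*N = 125*(I*√345)/74 = 125*I*√345/74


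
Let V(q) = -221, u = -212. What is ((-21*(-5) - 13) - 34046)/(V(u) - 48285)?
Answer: 16977/24253 ≈ 0.70000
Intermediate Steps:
((-21*(-5) - 13) - 34046)/(V(u) - 48285) = ((-21*(-5) - 13) - 34046)/(-221 - 48285) = ((105 - 13) - 34046)/(-48506) = (92 - 34046)*(-1/48506) = -33954*(-1/48506) = 16977/24253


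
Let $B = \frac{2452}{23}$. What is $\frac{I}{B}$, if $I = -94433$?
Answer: $- \frac{2171959}{2452} \approx -885.79$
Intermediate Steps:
$B = \frac{2452}{23}$ ($B = 2452 \cdot \frac{1}{23} = \frac{2452}{23} \approx 106.61$)
$\frac{I}{B} = - \frac{94433}{\frac{2452}{23}} = \left(-94433\right) \frac{23}{2452} = - \frac{2171959}{2452}$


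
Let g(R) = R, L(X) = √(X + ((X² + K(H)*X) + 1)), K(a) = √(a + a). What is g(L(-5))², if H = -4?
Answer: 21 - 10*I*√2 ≈ 21.0 - 14.142*I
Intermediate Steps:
K(a) = √2*√a (K(a) = √(2*a) = √2*√a)
L(X) = √(1 + X + X² + 2*I*X*√2) (L(X) = √(X + ((X² + (√2*√(-4))*X) + 1)) = √(X + ((X² + (√2*(2*I))*X) + 1)) = √(X + ((X² + (2*I*√2)*X) + 1)) = √(X + ((X² + 2*I*X*√2) + 1)) = √(X + (1 + X² + 2*I*X*√2)) = √(1 + X + X² + 2*I*X*√2))
g(L(-5))² = (√(1 - 5 + (-5)² + 2*I*(-5)*√2))² = (√(1 - 5 + 25 - 10*I*√2))² = (√(21 - 10*I*√2))² = 21 - 10*I*√2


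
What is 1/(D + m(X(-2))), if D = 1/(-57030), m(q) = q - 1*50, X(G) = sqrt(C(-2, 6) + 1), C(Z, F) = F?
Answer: -162621102030/8108291006701 - 3252420900*sqrt(7)/8108291006701 ≈ -0.021117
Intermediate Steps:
X(G) = sqrt(7) (X(G) = sqrt(6 + 1) = sqrt(7))
m(q) = -50 + q (m(q) = q - 50 = -50 + q)
D = -1/57030 ≈ -1.7535e-5
1/(D + m(X(-2))) = 1/(-1/57030 + (-50 + sqrt(7))) = 1/(-2851501/57030 + sqrt(7))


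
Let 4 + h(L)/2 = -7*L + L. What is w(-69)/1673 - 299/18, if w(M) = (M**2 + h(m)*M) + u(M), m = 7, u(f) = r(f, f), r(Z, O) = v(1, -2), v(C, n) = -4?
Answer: -300337/30114 ≈ -9.9733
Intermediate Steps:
r(Z, O) = -4
u(f) = -4
h(L) = -8 - 12*L (h(L) = -8 + 2*(-7*L + L) = -8 + 2*(-6*L) = -8 - 12*L)
w(M) = -4 + M**2 - 92*M (w(M) = (M**2 + (-8 - 12*7)*M) - 4 = (M**2 + (-8 - 84)*M) - 4 = (M**2 - 92*M) - 4 = -4 + M**2 - 92*M)
w(-69)/1673 - 299/18 = (-4 + (-69)**2 - 92*(-69))/1673 - 299/18 = (-4 + 4761 + 6348)*(1/1673) - 299*1/18 = 11105*(1/1673) - 299/18 = 11105/1673 - 299/18 = -300337/30114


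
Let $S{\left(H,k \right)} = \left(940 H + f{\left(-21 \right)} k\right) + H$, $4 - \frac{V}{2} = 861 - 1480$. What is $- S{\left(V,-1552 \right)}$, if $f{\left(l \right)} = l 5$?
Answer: $-1335446$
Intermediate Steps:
$f{\left(l \right)} = 5 l$
$V = 1246$ ($V = 8 - 2 \left(861 - 1480\right) = 8 - -1238 = 8 + 1238 = 1246$)
$S{\left(H,k \right)} = - 105 k + 941 H$ ($S{\left(H,k \right)} = \left(940 H + 5 \left(-21\right) k\right) + H = \left(940 H - 105 k\right) + H = \left(- 105 k + 940 H\right) + H = - 105 k + 941 H$)
$- S{\left(V,-1552 \right)} = - (\left(-105\right) \left(-1552\right) + 941 \cdot 1246) = - (162960 + 1172486) = \left(-1\right) 1335446 = -1335446$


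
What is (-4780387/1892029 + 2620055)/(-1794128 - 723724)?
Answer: -1239303815302/1190962250427 ≈ -1.0406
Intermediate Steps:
(-4780387/1892029 + 2620055)/(-1794128 - 723724) = (-4780387*1/1892029 + 2620055)/(-2517852) = (-4780387/1892029 + 2620055)*(-1/2517852) = (4957215261208/1892029)*(-1/2517852) = -1239303815302/1190962250427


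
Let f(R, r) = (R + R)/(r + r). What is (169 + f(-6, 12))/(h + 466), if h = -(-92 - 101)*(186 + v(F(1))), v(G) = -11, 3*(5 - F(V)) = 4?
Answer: 337/68482 ≈ 0.0049210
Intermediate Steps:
F(V) = 11/3 (F(V) = 5 - ⅓*4 = 5 - 4/3 = 11/3)
f(R, r) = R/r (f(R, r) = (2*R)/((2*r)) = (2*R)*(1/(2*r)) = R/r)
h = 33775 (h = -(-92 - 101)*(186 - 11) = -(-193)*175 = -1*(-33775) = 33775)
(169 + f(-6, 12))/(h + 466) = (169 - 6/12)/(33775 + 466) = (169 - 6*1/12)/34241 = (169 - ½)*(1/34241) = (337/2)*(1/34241) = 337/68482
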